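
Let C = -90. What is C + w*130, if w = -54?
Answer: -7110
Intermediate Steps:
C + w*130 = -90 - 54*130 = -90 - 7020 = -7110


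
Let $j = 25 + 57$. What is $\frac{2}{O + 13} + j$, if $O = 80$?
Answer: $\frac{7628}{93} \approx 82.021$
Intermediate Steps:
$j = 82$
$\frac{2}{O + 13} + j = \frac{2}{80 + 13} + 82 = \frac{2}{93} + 82 = \frac{7628}{93}$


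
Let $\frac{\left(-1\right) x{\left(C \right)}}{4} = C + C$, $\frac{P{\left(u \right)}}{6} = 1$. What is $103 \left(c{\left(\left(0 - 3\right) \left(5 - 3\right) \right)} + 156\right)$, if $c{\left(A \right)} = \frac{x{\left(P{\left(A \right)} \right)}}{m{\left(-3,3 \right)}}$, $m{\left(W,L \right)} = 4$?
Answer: $14832$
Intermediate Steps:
$P{\left(u \right)} = 6$ ($P{\left(u \right)} = 6 \cdot 1 = 6$)
$x{\left(C \right)} = - 8 C$ ($x{\left(C \right)} = - 4 \left(C + C\right) = - 4 \cdot 2 C = - 8 C$)
$c{\left(A \right)} = -12$ ($c{\left(A \right)} = \frac{\left(-8\right) 6}{4} = \left(-48\right) \frac{1}{4} = -12$)
$103 \left(c{\left(\left(0 - 3\right) \left(5 - 3\right) \right)} + 156\right) = 103 \left(-12 + 156\right) = 103 \cdot 144 = 14832$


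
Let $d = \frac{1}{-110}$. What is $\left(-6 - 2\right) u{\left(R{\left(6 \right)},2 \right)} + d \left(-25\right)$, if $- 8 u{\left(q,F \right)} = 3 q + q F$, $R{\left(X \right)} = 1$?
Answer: $\frac{115}{22} \approx 5.2273$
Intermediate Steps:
$d = - \frac{1}{110} \approx -0.0090909$
$u{\left(q,F \right)} = - \frac{3 q}{8} - \frac{F q}{8}$ ($u{\left(q,F \right)} = - \frac{3 q + q F}{8} = - \frac{3 q + F q}{8} = - \frac{3 q}{8} - \frac{F q}{8}$)
$\left(-6 - 2\right) u{\left(R{\left(6 \right)},2 \right)} + d \left(-25\right) = \left(-6 - 2\right) \left(\left(- \frac{1}{8}\right) 1 \left(3 + 2\right)\right) - - \frac{5}{22} = - 8 \left(\left(- \frac{1}{8}\right) 1 \cdot 5\right) + \frac{5}{22} = \left(-8\right) \left(- \frac{5}{8}\right) + \frac{5}{22} = 5 + \frac{5}{22} = \frac{115}{22}$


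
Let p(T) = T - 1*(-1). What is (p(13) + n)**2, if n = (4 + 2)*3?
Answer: 1024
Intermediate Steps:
n = 18 (n = 6*3 = 18)
p(T) = 1 + T (p(T) = T + 1 = 1 + T)
(p(13) + n)**2 = ((1 + 13) + 18)**2 = (14 + 18)**2 = 32**2 = 1024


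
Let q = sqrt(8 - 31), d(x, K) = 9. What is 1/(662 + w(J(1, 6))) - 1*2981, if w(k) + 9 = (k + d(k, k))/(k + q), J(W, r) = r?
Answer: 3*(-648864*sqrt(23) + 3908089*I)/(-3933*I + 653*sqrt(23)) ≈ -2981.0 + 2.861e-6*I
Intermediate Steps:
q = I*sqrt(23) (q = sqrt(-23) = I*sqrt(23) ≈ 4.7958*I)
w(k) = -9 + (9 + k)/(k + I*sqrt(23)) (w(k) = -9 + (k + 9)/(k + I*sqrt(23)) = -9 + (9 + k)/(k + I*sqrt(23)))
1/(662 + w(J(1, 6))) - 1*2981 = 1/(662 + (9 - 8*6 - 9*I*sqrt(23))/(6 + I*sqrt(23))) - 1*2981 = 1/(662 + (9 - 48 - 9*I*sqrt(23))/(6 + I*sqrt(23))) - 2981 = 1/(662 + (-39 - 9*I*sqrt(23))/(6 + I*sqrt(23))) - 2981 = -2981 + 1/(662 + (-39 - 9*I*sqrt(23))/(6 + I*sqrt(23)))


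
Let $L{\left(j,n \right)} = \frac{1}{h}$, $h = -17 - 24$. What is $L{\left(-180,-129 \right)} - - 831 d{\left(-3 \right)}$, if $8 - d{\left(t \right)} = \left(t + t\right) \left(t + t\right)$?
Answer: $- \frac{953989}{41} \approx -23268.0$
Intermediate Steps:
$d{\left(t \right)} = 8 - 4 t^{2}$ ($d{\left(t \right)} = 8 - \left(t + t\right) \left(t + t\right) = 8 - 2 t 2 t = 8 - 4 t^{2}$)
$h = -41$
$L{\left(j,n \right)} = - \frac{1}{41}$ ($L{\left(j,n \right)} = \frac{1}{-41} = - \frac{1}{41}$)
$L{\left(-180,-129 \right)} - - 831 d{\left(-3 \right)} = - \frac{1}{41} - - 831 \left(8 - 4 \left(-3\right)^{2}\right) = - \frac{1}{41} - - 831 \left(8 - 36\right) = - \frac{1}{41} - \left(-831\right) \left(-28\right) = - \frac{1}{41} - 23268 = - \frac{953989}{41}$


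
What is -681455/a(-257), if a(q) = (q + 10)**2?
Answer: -681455/61009 ≈ -11.170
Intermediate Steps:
a(q) = (10 + q)**2
-681455/a(-257) = -681455/(10 - 257)**2 = -681455/((-247)**2) = -681455/61009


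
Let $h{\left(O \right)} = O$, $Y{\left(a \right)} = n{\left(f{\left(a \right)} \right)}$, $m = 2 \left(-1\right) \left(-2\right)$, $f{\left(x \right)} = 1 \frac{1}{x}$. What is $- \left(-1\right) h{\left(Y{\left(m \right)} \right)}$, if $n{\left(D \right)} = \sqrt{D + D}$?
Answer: $\frac{\sqrt{2}}{2} \approx 0.70711$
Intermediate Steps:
$f{\left(x \right)} = \frac{1}{x}$
$m = 4$ ($m = \left(-2\right) \left(-2\right) = 4$)
$n{\left(D \right)} = \sqrt{2} \sqrt{D}$ ($n{\left(D \right)} = \sqrt{2 D} = \sqrt{2} \sqrt{D}$)
$Y{\left(a \right)} = \sqrt{2} \sqrt{\frac{1}{a}}$
$- \left(-1\right) h{\left(Y{\left(m \right)} \right)} = - \left(-1\right) \sqrt{2} \sqrt{\frac{1}{4}} = - \left(-1\right) \frac{\sqrt{2}}{2} = - \frac{\left(-1\right) \sqrt{2}}{2} = \frac{\sqrt{2}}{2}$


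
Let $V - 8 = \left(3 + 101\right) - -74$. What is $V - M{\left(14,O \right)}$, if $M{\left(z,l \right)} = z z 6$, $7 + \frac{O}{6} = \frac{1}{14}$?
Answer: $-990$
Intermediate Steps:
$O = - \frac{291}{7}$ ($O = -42 + \frac{6}{14} = -42 + 6 \cdot \frac{1}{14} = -42 + \frac{3}{7} = - \frac{291}{7} \approx -41.571$)
$M{\left(z,l \right)} = 6 z^{2}$ ($M{\left(z,l \right)} = z^{2} \cdot 6 = 6 z^{2}$)
$V = 186$ ($V = 8 + \left(\left(3 + 101\right) - -74\right) = 8 + \left(104 + 74\right) = 8 + 178 = 186$)
$V - M{\left(14,O \right)} = 186 - 6 \cdot 14^{2} = 186 - 6 \cdot 196 = 186 - 1176 = -990$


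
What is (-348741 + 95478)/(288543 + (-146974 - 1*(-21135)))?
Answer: -253263/162704 ≈ -1.5566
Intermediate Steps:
(-348741 + 95478)/(288543 + (-146974 - 1*(-21135))) = -253263/(288543 + (-146974 + 21135)) = -253263/(288543 - 125839) = -253263/162704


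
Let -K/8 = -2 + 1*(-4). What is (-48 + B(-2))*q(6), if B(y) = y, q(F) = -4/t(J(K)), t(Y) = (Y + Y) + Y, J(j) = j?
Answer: 25/18 ≈ 1.3889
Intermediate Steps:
K = 48 (K = -8*(-2 + 1*(-4)) = -8*(-2 - 4) = -8*(-6) = 48)
t(Y) = 3*Y (t(Y) = 2*Y + Y = 3*Y)
q(F) = -1/36 (q(F) = -4/(3*48) = -4/144 = -4*1/144 = -1/36)
(-48 + B(-2))*q(6) = (-48 - 2)*(-1/36) = -50*(-1/36) = 25/18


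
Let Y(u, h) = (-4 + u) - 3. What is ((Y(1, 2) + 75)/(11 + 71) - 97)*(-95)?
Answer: 749075/82 ≈ 9135.1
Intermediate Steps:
Y(u, h) = -7 + u
((Y(1, 2) + 75)/(11 + 71) - 97)*(-95) = (((-7 + 1) + 75)/(11 + 71) - 97)*(-95) = ((-6 + 75)/82 - 97)*(-95) = (69*(1/82) - 97)*(-95) = (69/82 - 97)*(-95) = -7885/82*(-95) = 749075/82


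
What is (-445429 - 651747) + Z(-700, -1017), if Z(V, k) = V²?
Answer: -607176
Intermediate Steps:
(-445429 - 651747) + Z(-700, -1017) = (-445429 - 651747) + (-700)² = -1097176 + 490000 = -607176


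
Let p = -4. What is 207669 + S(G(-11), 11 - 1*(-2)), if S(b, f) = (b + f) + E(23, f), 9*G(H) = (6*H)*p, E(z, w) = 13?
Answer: 623173/3 ≈ 2.0772e+5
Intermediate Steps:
G(H) = -8*H/3 (G(H) = ((6*H)*(-4))/9 = (-24*H)/9 = -8*H/3)
S(b, f) = 13 + b + f (S(b, f) = (b + f) + 13 = 13 + b + f)
207669 + S(G(-11), 11 - 1*(-2)) = 207669 + (13 - 8/3*(-11) + (11 - 1*(-2))) = 207669 + (13 + 88/3 + (11 + 2)) = 207669 + (13 + 88/3 + 13) = 207669 + 166/3 = 623173/3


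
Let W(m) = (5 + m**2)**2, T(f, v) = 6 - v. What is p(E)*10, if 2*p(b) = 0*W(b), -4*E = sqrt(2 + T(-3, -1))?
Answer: 0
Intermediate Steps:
E = -3/4 (E = -sqrt(2 + (6 - 1*(-1)))/4 = -sqrt(2 + (6 + 1))/4 = -sqrt(2 + 7)/4 = -sqrt(9)/4 = -1/4*3 = -3/4 ≈ -0.75000)
p(b) = 0 (p(b) = (0*(5 + b**2)**2)/2 = (1/2)*0 = 0)
p(E)*10 = 0*10 = 0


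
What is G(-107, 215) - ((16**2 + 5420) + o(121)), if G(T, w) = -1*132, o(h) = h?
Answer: -5929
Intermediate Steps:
G(T, w) = -132
G(-107, 215) - ((16**2 + 5420) + o(121)) = -132 - ((16**2 + 5420) + 121) = -132 - ((256 + 5420) + 121) = -132 - (5676 + 121) = -132 - 1*5797 = -132 - 5797 = -5929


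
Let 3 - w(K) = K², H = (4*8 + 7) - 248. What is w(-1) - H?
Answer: 211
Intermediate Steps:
H = -209 (H = (32 + 7) - 248 = 39 - 248 = -209)
w(K) = 3 - K²
w(-1) - H = (3 - 1*(-1)²) - 1*(-209) = (3 - 1*1) + 209 = (3 - 1) + 209 = 2 + 209 = 211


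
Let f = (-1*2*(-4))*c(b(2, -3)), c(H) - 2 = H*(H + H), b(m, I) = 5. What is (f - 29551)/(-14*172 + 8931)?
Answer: -29135/6523 ≈ -4.4665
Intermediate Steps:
c(H) = 2 + 2*H² (c(H) = 2 + H*(H + H) = 2 + H*(2*H) = 2 + 2*H²)
f = 416 (f = (-1*2*(-4))*(2 + 2*5²) = (-2*(-4))*(2 + 2*25) = 8*(2 + 50) = 8*52 = 416)
(f - 29551)/(-14*172 + 8931) = (416 - 29551)/(-14*172 + 8931) = -29135/(-2408 + 8931) = -29135/6523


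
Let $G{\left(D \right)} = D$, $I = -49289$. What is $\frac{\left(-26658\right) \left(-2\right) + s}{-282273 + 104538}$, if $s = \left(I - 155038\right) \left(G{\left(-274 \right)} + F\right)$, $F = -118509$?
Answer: $- \frac{8090209119}{59245} \approx -1.3656 \cdot 10^{5}$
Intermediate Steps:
$s = 24270574041$ ($s = \left(-49289 - 155038\right) \left(-274 - 118509\right) = \left(-204327\right) \left(-118783\right) = 24270574041$)
$\frac{\left(-26658\right) \left(-2\right) + s}{-282273 + 104538} = \frac{\left(-26658\right) \left(-2\right) + 24270574041}{-282273 + 104538} = \frac{53316 + 24270574041}{-177735} = 24270627357 \left(- \frac{1}{177735}\right) = - \frac{8090209119}{59245}$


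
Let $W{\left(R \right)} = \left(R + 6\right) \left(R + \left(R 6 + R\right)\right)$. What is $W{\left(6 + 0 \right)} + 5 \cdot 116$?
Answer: $1156$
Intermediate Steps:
$W{\left(R \right)} = 8 R \left(6 + R\right)$ ($W{\left(R \right)} = \left(6 + R\right) \left(R + \left(6 R + R\right)\right) = \left(6 + R\right) \left(R + 7 R\right) = \left(6 + R\right) 8 R = 8 R \left(6 + R\right)$)
$W{\left(6 + 0 \right)} + 5 \cdot 116 = 8 \left(6 + 0\right) \left(6 + \left(6 + 0\right)\right) + 5 \cdot 116 = 8 \cdot 6 \left(6 + 6\right) + 580 = 8 \cdot 6 \cdot 12 + 580 = 576 + 580 = 1156$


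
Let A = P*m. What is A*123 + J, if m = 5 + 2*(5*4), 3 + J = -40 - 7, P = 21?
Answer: 116185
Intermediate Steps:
J = -50 (J = -3 + (-40 - 7) = -3 - 47 = -50)
m = 45 (m = 5 + 2*20 = 5 + 40 = 45)
A = 945 (A = 21*45 = 945)
A*123 + J = 945*123 - 50 = 116235 - 50 = 116185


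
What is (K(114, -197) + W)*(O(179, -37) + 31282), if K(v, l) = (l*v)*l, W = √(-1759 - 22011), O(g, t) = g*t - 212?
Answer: 108159053022 + 24447*I*√23770 ≈ 1.0816e+11 + 3.7691e+6*I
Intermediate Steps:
O(g, t) = -212 + g*t
W = I*√23770 (W = √(-23770) = I*√23770 ≈ 154.18*I)
K(v, l) = v*l²
(K(114, -197) + W)*(O(179, -37) + 31282) = (114*(-197)² + I*√23770)*((-212 + 179*(-37)) + 31282) = (114*38809 + I*√23770)*((-212 - 6623) + 31282) = (4424226 + I*√23770)*(-6835 + 31282) = (4424226 + I*√23770)*24447 = 108159053022 + 24447*I*√23770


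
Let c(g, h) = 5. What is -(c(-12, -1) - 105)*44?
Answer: 4400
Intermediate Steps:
-(c(-12, -1) - 105)*44 = -(5 - 105)*44 = -(-100)*44 = -1*(-4400) = 4400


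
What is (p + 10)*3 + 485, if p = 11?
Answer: 548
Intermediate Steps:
(p + 10)*3 + 485 = (11 + 10)*3 + 485 = 21*3 + 485 = 63 + 485 = 548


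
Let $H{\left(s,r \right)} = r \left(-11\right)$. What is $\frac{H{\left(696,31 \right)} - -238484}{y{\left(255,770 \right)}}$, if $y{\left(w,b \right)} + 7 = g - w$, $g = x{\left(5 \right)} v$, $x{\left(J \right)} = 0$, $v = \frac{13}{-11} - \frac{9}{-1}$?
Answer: $- \frac{238143}{262} \approx -908.94$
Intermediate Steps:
$H{\left(s,r \right)} = - 11 r$
$v = \frac{86}{11}$ ($v = 13 \left(- \frac{1}{11}\right) - -9 = - \frac{13}{11} + 9 = \frac{86}{11} \approx 7.8182$)
$g = 0$ ($g = 0 \cdot \frac{86}{11} = 0$)
$y{\left(w,b \right)} = -7 - w$ ($y{\left(w,b \right)} = -7 + \left(0 - w\right) = -7 - w$)
$\frac{H{\left(696,31 \right)} - -238484}{y{\left(255,770 \right)}} = \frac{\left(-11\right) 31 - -238484}{-7 - 255} = \frac{-341 + 238484}{-7 - 255} = \frac{238143}{-262} = 238143 \left(- \frac{1}{262}\right) = - \frac{238143}{262}$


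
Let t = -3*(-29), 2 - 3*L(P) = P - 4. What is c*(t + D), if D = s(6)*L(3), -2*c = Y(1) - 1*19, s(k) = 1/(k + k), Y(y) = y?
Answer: 3135/4 ≈ 783.75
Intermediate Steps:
L(P) = 2 - P/3 (L(P) = ⅔ - (P - 4)/3 = ⅔ - (-4 + P)/3 = ⅔ + (4/3 - P/3) = 2 - P/3)
s(k) = 1/(2*k)
t = 87
c = 9 (c = -(1 - 1*19)/2 = -(1 - 19)/2 = -½*(-18) = 9)
D = 1/12 (D = ((½)/6)*(2 - ⅓*3) = ((½)*(⅙))*(2 - 1) = (1/12)*1 = 1/12 ≈ 0.083333)
c*(t + D) = 9*(87 + 1/12) = 9*(1045/12) = 3135/4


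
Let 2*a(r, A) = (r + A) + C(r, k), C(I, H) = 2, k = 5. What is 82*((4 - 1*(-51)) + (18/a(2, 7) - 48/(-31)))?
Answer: 1672718/341 ≈ 4905.3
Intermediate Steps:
a(r, A) = 1 + A/2 + r/2 (a(r, A) = ((r + A) + 2)/2 = ((A + r) + 2)/2 = (2 + A + r)/2 = 1 + A/2 + r/2)
82*((4 - 1*(-51)) + (18/a(2, 7) - 48/(-31))) = 82*((4 - 1*(-51)) + (18/(1 + (½)*7 + (½)*2) - 48/(-31))) = 82*((4 + 51) + (18/(1 + 7/2 + 1) - 48*(-1/31))) = 82*(55 + (18/(11/2) + 48/31)) = 82*(55 + (18*(2/11) + 48/31)) = 82*(55 + (36/11 + 48/31)) = 82*(55 + 1644/341) = 82*(20399/341) = 1672718/341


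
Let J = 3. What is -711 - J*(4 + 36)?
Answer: -831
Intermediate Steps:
-711 - J*(4 + 36) = -711 - 3*(4 + 36) = -711 - 3*40 = -711 - 1*120 = -711 - 120 = -831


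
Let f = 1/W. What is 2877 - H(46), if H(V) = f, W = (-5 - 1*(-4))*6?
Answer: 17263/6 ≈ 2877.2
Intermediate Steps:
W = -6 (W = (-5 + 4)*6 = -1*6 = -6)
f = -⅙ (f = 1/(-6) = -⅙ ≈ -0.16667)
H(V) = -⅙
2877 - H(46) = 2877 - 1*(-⅙) = 2877 + ⅙ = 17263/6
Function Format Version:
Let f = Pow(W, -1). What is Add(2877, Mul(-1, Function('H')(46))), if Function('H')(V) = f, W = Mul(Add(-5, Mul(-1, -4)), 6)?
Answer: Rational(17263, 6) ≈ 2877.2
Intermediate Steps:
W = -6 (W = Mul(Add(-5, 4), 6) = Mul(-1, 6) = -6)
f = Rational(-1, 6) (f = Pow(-6, -1) = Rational(-1, 6) ≈ -0.16667)
Function('H')(V) = Rational(-1, 6)
Add(2877, Mul(-1, Function('H')(46))) = Add(2877, Mul(-1, Rational(-1, 6))) = Add(2877, Rational(1, 6)) = Rational(17263, 6)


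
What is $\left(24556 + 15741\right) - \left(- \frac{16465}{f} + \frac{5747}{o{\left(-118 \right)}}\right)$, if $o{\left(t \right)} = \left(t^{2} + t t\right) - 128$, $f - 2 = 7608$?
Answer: $\frac{121443322679}{3013560} \approx 40299.0$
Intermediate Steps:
$f = 7610$ ($f = 2 + 7608 = 7610$)
$o{\left(t \right)} = -128 + 2 t^{2}$ ($o{\left(t \right)} = \left(t^{2} + t^{2}\right) - 128 = 2 t^{2} - 128 = -128 + 2 t^{2}$)
$\left(24556 + 15741\right) - \left(- \frac{16465}{f} + \frac{5747}{o{\left(-118 \right)}}\right) = \left(24556 + 15741\right) + \left(\frac{16465}{7610} - \frac{5747}{-128 + 2 \left(-118\right)^{2}}\right) = 40297 + \left(16465 \cdot \frac{1}{7610} - \frac{5747}{-128 + 2 \cdot 13924}\right) = 40297 + \left(\frac{3293}{1522} - \frac{5747}{-128 + 27848}\right) = 40297 + \left(\frac{3293}{1522} - \frac{5747}{27720}\right) = 40297 + \left(\frac{3293}{1522} - \frac{821}{3960}\right) = 40297 + \frac{5895359}{3013560} = \frac{121443322679}{3013560}$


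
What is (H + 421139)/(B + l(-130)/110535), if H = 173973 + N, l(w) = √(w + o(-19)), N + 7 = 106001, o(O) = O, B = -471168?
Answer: -4036073830454388844800/2712384196608691814549 - 77496751710*I*√149/2712384196608691814549 ≈ -1.488 - 3.4876e-10*I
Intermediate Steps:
N = 105994 (N = -7 + 106001 = 105994)
l(w) = √(-19 + w) (l(w) = √(w - 19) = √(-19 + w))
H = 279967 (H = 173973 + 105994 = 279967)
(H + 421139)/(B + l(-130)/110535) = (279967 + 421139)/(-471168 + √(-19 - 130)/110535) = 701106/(-471168 + √(-149)*(1/110535)) = 701106/(-471168 + (I*√149)*(1/110535)) = 701106/(-471168 + I*√149/110535)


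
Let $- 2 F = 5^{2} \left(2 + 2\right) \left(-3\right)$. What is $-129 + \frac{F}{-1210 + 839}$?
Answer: $- \frac{48009}{371} \approx -129.4$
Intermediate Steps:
$F = 150$ ($F = - \frac{5^{2} \left(2 + 2\right) \left(-3\right)}{2} = - \frac{25 \cdot 4 \left(-3\right)}{2} = - \frac{100 \left(-3\right)}{2} = \left(- \frac{1}{2}\right) \left(-300\right) = 150$)
$-129 + \frac{F}{-1210 + 839} = -129 + \frac{150}{-1210 + 839} = -129 + \frac{150}{-371} = -129 + 150 \left(- \frac{1}{371}\right) = -129 - \frac{150}{371} = - \frac{48009}{371}$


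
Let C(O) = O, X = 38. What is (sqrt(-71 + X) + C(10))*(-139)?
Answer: -1390 - 139*I*sqrt(33) ≈ -1390.0 - 798.49*I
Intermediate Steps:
(sqrt(-71 + X) + C(10))*(-139) = (sqrt(-71 + 38) + 10)*(-139) = (sqrt(-33) + 10)*(-139) = (I*sqrt(33) + 10)*(-139) = (10 + I*sqrt(33))*(-139) = -1390 - 139*I*sqrt(33)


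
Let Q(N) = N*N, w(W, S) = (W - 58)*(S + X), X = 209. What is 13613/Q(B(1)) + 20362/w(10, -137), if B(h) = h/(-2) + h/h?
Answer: 94082875/1728 ≈ 54446.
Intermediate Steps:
w(W, S) = (-58 + W)*(209 + S) (w(W, S) = (W - 58)*(S + 209) = (-58 + W)*(209 + S))
B(h) = 1 - h/2 (B(h) = h*(-1/2) + 1 = -h/2 + 1 = 1 - h/2)
Q(N) = N**2
13613/Q(B(1)) + 20362/w(10, -137) = 13613/((1 - 1/2*1)**2) + 20362/(-12122 - 58*(-137) + 209*10 - 137*10) = 13613/((1 - 1/2)**2) + 20362/(-12122 + 7946 + 2090 - 1370) = 13613/((1/2)**2) + 20362/(-3456) = 13613/(1/4) + 20362*(-1/3456) = 13613*4 - 10181/1728 = 54452 - 10181/1728 = 94082875/1728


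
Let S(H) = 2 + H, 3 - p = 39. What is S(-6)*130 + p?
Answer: -556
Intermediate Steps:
p = -36 (p = 3 - 1*39 = 3 - 39 = -36)
S(-6)*130 + p = (2 - 6)*130 - 36 = -4*130 - 36 = -520 - 36 = -556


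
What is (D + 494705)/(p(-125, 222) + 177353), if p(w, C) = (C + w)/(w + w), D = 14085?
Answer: 127197500/44338153 ≈ 2.8688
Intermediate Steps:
p(w, C) = (C + w)/(2*w) (p(w, C) = (C + w)/((2*w)) = (C + w)*(1/(2*w)) = (C + w)/(2*w))
(D + 494705)/(p(-125, 222) + 177353) = (14085 + 494705)/((½)*(222 - 125)/(-125) + 177353) = 508790/((½)*(-1/125)*97 + 177353) = 508790/(-97/250 + 177353) = 508790/(44338153/250) = 508790*(250/44338153) = 127197500/44338153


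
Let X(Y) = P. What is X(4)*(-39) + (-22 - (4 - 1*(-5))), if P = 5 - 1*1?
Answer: -187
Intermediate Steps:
P = 4 (P = 5 - 1 = 4)
X(Y) = 4
X(4)*(-39) + (-22 - (4 - 1*(-5))) = 4*(-39) + (-22 - (4 - 1*(-5))) = -156 + (-22 - (4 + 5)) = -156 + (-22 - 1*9) = -156 + (-22 - 9) = -156 - 31 = -187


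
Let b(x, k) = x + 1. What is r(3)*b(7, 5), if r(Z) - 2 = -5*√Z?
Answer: 16 - 40*√3 ≈ -53.282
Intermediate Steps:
r(Z) = 2 - 5*√Z
b(x, k) = 1 + x
r(3)*b(7, 5) = (2 - 5*√3)*(1 + 7) = (2 - 5*√3)*8 = 16 - 40*√3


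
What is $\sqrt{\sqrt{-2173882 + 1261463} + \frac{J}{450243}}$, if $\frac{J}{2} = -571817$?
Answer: $\frac{\sqrt{-57212578118 + 22524306561 i \sqrt{912419}}}{150081} \approx 21.825 + 21.883 i$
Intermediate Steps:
$J = -1143634$ ($J = 2 \left(-571817\right) = -1143634$)
$\sqrt{\sqrt{-2173882 + 1261463} + \frac{J}{450243}} = \sqrt{\sqrt{-2173882 + 1261463} - \frac{1143634}{450243}} = \sqrt{\sqrt{-912419} - \frac{1143634}{450243}} = \sqrt{i \sqrt{912419} - \frac{1143634}{450243}} = \sqrt{- \frac{1143634}{450243} + i \sqrt{912419}}$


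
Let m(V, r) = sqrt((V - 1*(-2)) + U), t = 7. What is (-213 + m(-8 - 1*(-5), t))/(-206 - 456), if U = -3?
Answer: 213/662 - I/331 ≈ 0.32175 - 0.0030211*I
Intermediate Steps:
m(V, r) = sqrt(-1 + V) (m(V, r) = sqrt((V - 1*(-2)) - 3) = sqrt((V + 2) - 3) = sqrt((2 + V) - 3) = sqrt(-1 + V))
(-213 + m(-8 - 1*(-5), t))/(-206 - 456) = (-213 + sqrt(-1 + (-8 - 1*(-5))))/(-206 - 456) = (-213 + sqrt(-1 + (-8 + 5)))/(-662) = (-213 + sqrt(-1 - 3))*(-1/662) = (-213 + sqrt(-4))*(-1/662) = (-213 + 2*I)*(-1/662) = 213/662 - I/331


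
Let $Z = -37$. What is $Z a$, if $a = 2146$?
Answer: $-79402$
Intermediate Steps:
$Z a = \left(-37\right) 2146 = -79402$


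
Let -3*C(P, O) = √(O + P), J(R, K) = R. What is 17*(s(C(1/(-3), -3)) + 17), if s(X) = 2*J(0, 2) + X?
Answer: 289 - 17*I*√30/9 ≈ 289.0 - 10.346*I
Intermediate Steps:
C(P, O) = -√(O + P)/3
s(X) = X (s(X) = 2*0 + X = 0 + X = X)
17*(s(C(1/(-3), -3)) + 17) = 17*(-√(-3 + 1/(-3))/3 + 17) = 17*(-√(-3 - ⅓)/3 + 17) = 17*(-I*√30/9 + 17) = 17*(17 - I*√30/9) = 289 - 17*I*√30/9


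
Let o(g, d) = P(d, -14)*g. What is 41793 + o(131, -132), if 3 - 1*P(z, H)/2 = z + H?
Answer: 80831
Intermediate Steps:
P(z, H) = 6 - 2*H - 2*z (P(z, H) = 6 - 2*(z + H) = 6 - 2*(H + z) = 6 + (-2*H - 2*z) = 6 - 2*H - 2*z)
o(g, d) = g*(34 - 2*d) (o(g, d) = (6 - 2*(-14) - 2*d)*g = (6 + 28 - 2*d)*g = (34 - 2*d)*g = g*(34 - 2*d))
41793 + o(131, -132) = 41793 + 2*131*(17 - 1*(-132)) = 41793 + 2*131*(17 + 132) = 41793 + 2*131*149 = 41793 + 39038 = 80831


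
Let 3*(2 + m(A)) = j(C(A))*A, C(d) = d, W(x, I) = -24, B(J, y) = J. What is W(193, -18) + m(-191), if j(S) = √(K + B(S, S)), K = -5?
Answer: -26 - 2674*I/3 ≈ -26.0 - 891.33*I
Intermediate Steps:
j(S) = √(-5 + S)
m(A) = -2 + A*√(-5 + A)/3 (m(A) = -2 + (√(-5 + A)*A)/3 = -2 + (A*√(-5 + A))/3 = -2 + A*√(-5 + A)/3)
W(193, -18) + m(-191) = -24 + (-2 + (⅓)*(-191)*√(-5 - 191)) = -24 + (-2 + (⅓)*(-191)*√(-196)) = -24 + (-2 + (⅓)*(-191)*(14*I)) = -24 + (-2 - 2674*I/3) = -26 - 2674*I/3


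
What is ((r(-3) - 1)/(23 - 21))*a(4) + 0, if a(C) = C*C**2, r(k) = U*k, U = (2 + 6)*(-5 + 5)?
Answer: -32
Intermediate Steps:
U = 0 (U = 8*0 = 0)
r(k) = 0 (r(k) = 0*k = 0)
a(C) = C**3
((r(-3) - 1)/(23 - 21))*a(4) + 0 = ((0 - 1)/(23 - 21))*4**3 + 0 = -1/2*64 + 0 = -32 + 0 = -32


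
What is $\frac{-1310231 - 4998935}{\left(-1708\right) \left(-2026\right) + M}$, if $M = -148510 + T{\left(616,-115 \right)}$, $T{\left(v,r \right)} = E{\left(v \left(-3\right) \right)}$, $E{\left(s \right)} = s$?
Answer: $- \frac{3154583}{1655025} \approx -1.9061$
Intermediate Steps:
$T{\left(v,r \right)} = - 3 v$ ($T{\left(v,r \right)} = v \left(-3\right) = - 3 v$)
$M = -150358$ ($M = -148510 - 1848 = -150358$)
$\frac{-1310231 - 4998935}{\left(-1708\right) \left(-2026\right) + M} = \frac{-1310231 - 4998935}{\left(-1708\right) \left(-2026\right) - 150358} = - \frac{6309166}{3460408 - 150358} = - \frac{6309166}{3310050} = \left(-6309166\right) \frac{1}{3310050} = - \frac{3154583}{1655025}$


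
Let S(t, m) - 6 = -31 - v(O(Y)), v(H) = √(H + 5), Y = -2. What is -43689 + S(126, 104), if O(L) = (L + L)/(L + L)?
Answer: -43714 - √6 ≈ -43716.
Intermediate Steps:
O(L) = 1 (O(L) = (2*L)/((2*L)) = (2*L)*(1/(2*L)) = 1)
v(H) = √(5 + H)
S(t, m) = -25 - √6 (S(t, m) = 6 + (-31 - √(5 + 1)) = 6 + (-31 - √6) = -25 - √6)
-43689 + S(126, 104) = -43689 + (-25 - √6) = -43714 - √6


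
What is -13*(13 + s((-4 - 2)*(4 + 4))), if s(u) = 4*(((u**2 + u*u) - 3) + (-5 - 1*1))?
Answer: -239317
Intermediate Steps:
s(u) = -36 + 8*u**2 (s(u) = 4*(((u**2 + u**2) - 3) + (-5 - 1)) = 4*((2*u**2 - 3) - 6) = 4*((-3 + 2*u**2) - 6) = 4*(-9 + 2*u**2) = -36 + 8*u**2)
-13*(13 + s((-4 - 2)*(4 + 4))) = -13*(13 + (-36 + 8*((-4 - 2)*(4 + 4))**2)) = -13*(13 + (-36 + 8*(-6*8)**2)) = -13*(13 + (-36 + 8*(-48)**2)) = -13*(13 + (-36 + 8*2304)) = -13*(13 + (-36 + 18432)) = -13*(13 + 18396) = -13*18409 = -239317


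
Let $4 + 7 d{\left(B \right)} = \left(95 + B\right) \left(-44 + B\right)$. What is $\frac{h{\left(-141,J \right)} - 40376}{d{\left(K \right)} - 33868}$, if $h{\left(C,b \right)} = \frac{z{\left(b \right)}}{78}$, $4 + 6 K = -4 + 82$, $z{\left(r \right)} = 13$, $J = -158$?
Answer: $\frac{1017471}{865724} \approx 1.1753$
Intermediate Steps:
$K = \frac{37}{3}$ ($K = - \frac{2}{3} + \frac{-4 + 82}{6} = - \frac{2}{3} + \frac{1}{6} \cdot 78 = - \frac{2}{3} + 13 = \frac{37}{3} \approx 12.333$)
$d{\left(B \right)} = - \frac{4}{7} + \frac{\left(-44 + B\right) \left(95 + B\right)}{7}$ ($d{\left(B \right)} = - \frac{4}{7} + \frac{\left(95 + B\right) \left(-44 + B\right)}{7} = - \frac{4}{7} + \frac{\left(-44 + B\right) \left(95 + B\right)}{7}$)
$h{\left(C,b \right)} = \frac{1}{6}$ ($h{\left(C,b \right)} = \frac{13}{78} = 13 \cdot \frac{1}{78} = \frac{1}{6}$)
$\frac{h{\left(-141,J \right)} - 40376}{d{\left(K \right)} - 33868} = \frac{\frac{1}{6} - 40376}{\left(- \frac{4184}{7} + \frac{\left(\frac{37}{3}\right)^{2}}{7} + \frac{51}{7} \cdot \frac{37}{3}\right) - 33868} = - \frac{242255}{6 \left(\left(- \frac{4184}{7} + \frac{1}{7} \cdot \frac{1369}{9} + \frac{629}{7}\right) - 33868\right)} = - \frac{242255}{6 \left(\left(- \frac{4184}{7} + \frac{1369}{63} + \frac{629}{7}\right) - 33868\right)} = - \frac{242255}{6 \left(- \frac{30626}{63} - 33868\right)} = - \frac{242255}{6 \left(- \frac{2164310}{63}\right)} = \left(- \frac{242255}{6}\right) \left(- \frac{63}{2164310}\right) = \frac{1017471}{865724}$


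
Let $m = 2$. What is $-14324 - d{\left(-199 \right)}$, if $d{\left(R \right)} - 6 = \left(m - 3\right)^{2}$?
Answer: $-14331$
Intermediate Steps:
$d{\left(R \right)} = 7$ ($d{\left(R \right)} = 6 + \left(2 - 3\right)^{2} = 6 + \left(-1\right)^{2} = 6 + 1 = 7$)
$-14324 - d{\left(-199 \right)} = -14324 - 7 = -14331$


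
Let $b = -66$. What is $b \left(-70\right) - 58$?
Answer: $4562$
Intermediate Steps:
$b \left(-70\right) - 58 = \left(-66\right) \left(-70\right) - 58 = 4620 - 58 = 4562$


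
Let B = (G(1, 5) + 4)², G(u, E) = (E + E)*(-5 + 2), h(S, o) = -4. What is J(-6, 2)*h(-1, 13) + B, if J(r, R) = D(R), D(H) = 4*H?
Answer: 644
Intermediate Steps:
G(u, E) = -6*E (G(u, E) = (2*E)*(-3) = -6*E)
J(r, R) = 4*R
B = 676 (B = (-6*5 + 4)² = (-30 + 4)² = (-26)² = 676)
J(-6, 2)*h(-1, 13) + B = (4*2)*(-4) + 676 = 8*(-4) + 676 = -32 + 676 = 644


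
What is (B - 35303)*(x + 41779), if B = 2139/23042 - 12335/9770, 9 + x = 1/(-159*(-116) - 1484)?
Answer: -281514692667690072003/190902048320 ≈ -1.4747e+9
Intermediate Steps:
x = -152639/16960 (x = -9 + 1/(-159*(-116) - 1484) = -9 + 1/(18444 - 1484) = -9 + 1/16960 = -152639/16960 ≈ -8.9999)
B = -13166252/11256017 (B = 2139*(1/23042) - 12335*1/9770 = 2139/23042 - 2467/1954 = -13166252/11256017 ≈ -1.1697)
(B - 35303)*(x + 41779) = (-13166252/11256017 - 35303)*(-152639/16960 + 41779) = -397384334403/11256017*708419201/16960 = -281514692667690072003/190902048320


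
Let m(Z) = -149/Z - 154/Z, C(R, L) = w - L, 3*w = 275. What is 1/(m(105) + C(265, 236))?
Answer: -105/15458 ≈ -0.0067926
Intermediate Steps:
w = 275/3 (w = (⅓)*275 = 275/3 ≈ 91.667)
C(R, L) = 275/3 - L
m(Z) = -303/Z
1/(m(105) + C(265, 236)) = 1/(-303/105 + (275/3 - 1*236)) = 1/(-303*1/105 + (275/3 - 236)) = 1/(-101/35 - 433/3) = 1/(-15458/105) = -105/15458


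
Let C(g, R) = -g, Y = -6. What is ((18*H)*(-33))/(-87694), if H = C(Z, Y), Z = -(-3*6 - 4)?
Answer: -6534/43847 ≈ -0.14902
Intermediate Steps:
Z = 22 (Z = -(-18 - 4) = -1*(-22) = 22)
H = -22 (H = -1*22 = -22)
((18*H)*(-33))/(-87694) = ((18*(-22))*(-33))/(-87694) = -396*(-33)*(-1/87694) = 13068*(-1/87694) = -6534/43847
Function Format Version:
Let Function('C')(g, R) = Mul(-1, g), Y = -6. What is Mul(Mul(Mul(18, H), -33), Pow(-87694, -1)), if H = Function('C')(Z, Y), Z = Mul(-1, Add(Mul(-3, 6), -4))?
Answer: Rational(-6534, 43847) ≈ -0.14902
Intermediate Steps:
Z = 22 (Z = Mul(-1, Add(-18, -4)) = Mul(-1, -22) = 22)
H = -22 (H = Mul(-1, 22) = -22)
Mul(Mul(Mul(18, H), -33), Pow(-87694, -1)) = Mul(Mul(Mul(18, -22), -33), Pow(-87694, -1)) = Mul(Mul(-396, -33), Rational(-1, 87694)) = Mul(13068, Rational(-1, 87694)) = Rational(-6534, 43847)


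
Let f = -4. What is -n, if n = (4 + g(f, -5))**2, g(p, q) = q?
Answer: -1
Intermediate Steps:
n = 1 (n = (4 - 5)**2 = (-1)**2 = 1)
-n = -1*1 = -1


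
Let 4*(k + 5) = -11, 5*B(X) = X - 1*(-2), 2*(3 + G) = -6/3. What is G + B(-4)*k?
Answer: -9/10 ≈ -0.90000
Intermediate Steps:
G = -4 (G = -3 + (-6/3)/2 = -3 + (-6*⅓)/2 = -3 + (½)*(-2) = -3 - 1 = -4)
B(X) = ⅖ + X/5 (B(X) = (X - 1*(-2))/5 = (X + 2)/5 = (2 + X)/5 = ⅖ + X/5)
k = -31/4 (k = -5 + (¼)*(-11) = -5 - 11/4 = -31/4 ≈ -7.7500)
G + B(-4)*k = -4 + (⅖ + (⅕)*(-4))*(-31/4) = -4 + (⅖ - ⅘)*(-31/4) = -4 - ⅖*(-31/4) = -4 + 31/10 = -9/10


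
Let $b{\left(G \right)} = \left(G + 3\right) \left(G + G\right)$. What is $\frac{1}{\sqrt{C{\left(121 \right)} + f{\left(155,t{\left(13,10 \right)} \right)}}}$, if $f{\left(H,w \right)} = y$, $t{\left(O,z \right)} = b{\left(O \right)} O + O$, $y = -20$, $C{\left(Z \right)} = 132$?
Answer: $\frac{\sqrt{7}}{28} \approx 0.094491$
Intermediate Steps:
$b{\left(G \right)} = 2 G \left(3 + G\right)$ ($b{\left(G \right)} = \left(3 + G\right) 2 G = 2 G \left(3 + G\right)$)
$t{\left(O,z \right)} = O + 2 O^{2} \left(3 + O\right)$ ($t{\left(O,z \right)} = 2 O \left(3 + O\right) O + O = 2 O^{2} \left(3 + O\right) + O = O + 2 O^{2} \left(3 + O\right)$)
$f{\left(H,w \right)} = -20$
$\frac{1}{\sqrt{C{\left(121 \right)} + f{\left(155,t{\left(13,10 \right)} \right)}}} = \frac{1}{\sqrt{132 - 20}} = \frac{1}{\sqrt{112}} = \frac{1}{4 \sqrt{7}} = \frac{\sqrt{7}}{28}$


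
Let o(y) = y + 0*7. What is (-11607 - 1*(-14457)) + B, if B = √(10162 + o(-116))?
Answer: 2850 + √10046 ≈ 2950.2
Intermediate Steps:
o(y) = y (o(y) = y + 0 = y)
B = √10046 (B = √(10162 - 116) = √10046 ≈ 100.23)
(-11607 - 1*(-14457)) + B = (-11607 - 1*(-14457)) + √10046 = (-11607 + 14457) + √10046 = 2850 + √10046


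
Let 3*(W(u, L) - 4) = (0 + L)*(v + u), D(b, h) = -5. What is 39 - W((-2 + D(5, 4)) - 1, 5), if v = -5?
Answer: 170/3 ≈ 56.667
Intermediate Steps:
W(u, L) = 4 + L*(-5 + u)/3 (W(u, L) = 4 + ((0 + L)*(-5 + u))/3 = 4 + (L*(-5 + u))/3 = 4 + L*(-5 + u)/3)
39 - W((-2 + D(5, 4)) - 1, 5) = 39 - (4 - 5/3*5 + (1/3)*5*((-2 - 5) - 1)) = 39 - (4 - 25/3 + (1/3)*5*(-7 - 1)) = 39 - (4 - 25/3 + (1/3)*5*(-8)) = 39 - (4 - 25/3 - 40/3) = 39 - 1*(-53/3) = 39 + 53/3 = 170/3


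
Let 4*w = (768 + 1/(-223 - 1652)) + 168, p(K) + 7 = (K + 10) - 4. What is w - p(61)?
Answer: 1304999/7500 ≈ 174.00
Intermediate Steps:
p(K) = -1 + K (p(K) = -7 + ((K + 10) - 4) = -7 + ((10 + K) - 4) = -7 + (6 + K) = -1 + K)
w = 1754999/7500 (w = ((768 + 1/(-223 - 1652)) + 168)/4 = ((768 + 1/(-1875)) + 168)/4 = ((768 - 1/1875) + 168)/4 = (1439999/1875 + 168)/4 = (¼)*(1754999/1875) = 1754999/7500 ≈ 234.00)
w - p(61) = 1754999/7500 - (-1 + 61) = 1754999/7500 - 1*60 = 1754999/7500 - 60 = 1304999/7500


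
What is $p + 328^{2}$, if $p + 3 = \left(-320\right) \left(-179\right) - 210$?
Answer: $164651$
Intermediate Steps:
$p = 57067$ ($p = -3 - -57070 = -3 + \left(57280 - 210\right) = -3 + 57070 = 57067$)
$p + 328^{2} = 57067 + 328^{2} = 57067 + 107584 = 164651$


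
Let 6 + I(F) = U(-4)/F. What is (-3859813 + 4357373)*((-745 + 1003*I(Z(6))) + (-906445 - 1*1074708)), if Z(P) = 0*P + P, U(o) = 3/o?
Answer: -989169866545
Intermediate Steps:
Z(P) = P (Z(P) = 0 + P = P)
I(F) = -6 - 3/(4*F) (I(F) = -6 + (3/(-4))/F = -6 + (3*(-¼))/F = -6 - 3/(4*F))
(-3859813 + 4357373)*((-745 + 1003*I(Z(6))) + (-906445 - 1*1074708)) = (-3859813 + 4357373)*((-745 + 1003*(-6 - ¾/6)) + (-906445 - 1*1074708)) = 497560*((-745 + 1003*(-6 - ¾*⅙)) + (-906445 - 1074708)) = 497560*((-745 + 1003*(-6 - ⅛)) - 1981153) = 497560*((-745 + 1003*(-49/8)) - 1981153) = 497560*((-745 - 49147/8) - 1981153) = 497560*(-55107/8 - 1981153) = 497560*(-15904331/8) = -989169866545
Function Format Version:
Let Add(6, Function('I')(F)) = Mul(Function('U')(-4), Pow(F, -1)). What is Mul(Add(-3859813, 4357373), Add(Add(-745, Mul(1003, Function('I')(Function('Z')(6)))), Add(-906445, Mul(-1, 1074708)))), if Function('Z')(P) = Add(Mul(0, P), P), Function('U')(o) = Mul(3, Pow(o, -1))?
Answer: -989169866545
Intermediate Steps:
Function('Z')(P) = P (Function('Z')(P) = Add(0, P) = P)
Function('I')(F) = Add(-6, Mul(Rational(-3, 4), Pow(F, -1))) (Function('I')(F) = Add(-6, Mul(Mul(3, Pow(-4, -1)), Pow(F, -1))) = Add(-6, Mul(Mul(3, Rational(-1, 4)), Pow(F, -1))) = Add(-6, Mul(Rational(-3, 4), Pow(F, -1))))
Mul(Add(-3859813, 4357373), Add(Add(-745, Mul(1003, Function('I')(Function('Z')(6)))), Add(-906445, Mul(-1, 1074708)))) = Mul(Add(-3859813, 4357373), Add(Add(-745, Mul(1003, Add(-6, Mul(Rational(-3, 4), Pow(6, -1))))), Add(-906445, Mul(-1, 1074708)))) = Mul(497560, Add(Add(-745, Mul(1003, Add(-6, Mul(Rational(-3, 4), Rational(1, 6))))), Add(-906445, -1074708))) = Mul(497560, Add(Add(-745, Mul(1003, Add(-6, Rational(-1, 8)))), -1981153)) = Mul(497560, Add(Add(-745, Mul(1003, Rational(-49, 8))), -1981153)) = Mul(497560, Add(Add(-745, Rational(-49147, 8)), -1981153)) = Mul(497560, Add(Rational(-55107, 8), -1981153)) = Mul(497560, Rational(-15904331, 8)) = -989169866545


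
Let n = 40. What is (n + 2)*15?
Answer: 630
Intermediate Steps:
(n + 2)*15 = (40 + 2)*15 = 42*15 = 630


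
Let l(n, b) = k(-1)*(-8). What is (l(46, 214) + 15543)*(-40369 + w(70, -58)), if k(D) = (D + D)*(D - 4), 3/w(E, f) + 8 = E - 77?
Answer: -3121144698/5 ≈ -6.2423e+8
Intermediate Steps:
w(E, f) = 3/(-85 + E) (w(E, f) = 3/(-8 + (E - 77)) = 3/(-8 + (-77 + E)) = 3/(-85 + E))
k(D) = 2*D*(-4 + D) (k(D) = (2*D)*(-4 + D) = 2*D*(-4 + D))
l(n, b) = -80 (l(n, b) = (2*(-1)*(-4 - 1))*(-8) = (2*(-1)*(-5))*(-8) = 10*(-8) = -80)
(l(46, 214) + 15543)*(-40369 + w(70, -58)) = (-80 + 15543)*(-40369 + 3/(-85 + 70)) = 15463*(-40369 + 3/(-15)) = 15463*(-40369 + 3*(-1/15)) = 15463*(-40369 - ⅕) = 15463*(-201846/5) = -3121144698/5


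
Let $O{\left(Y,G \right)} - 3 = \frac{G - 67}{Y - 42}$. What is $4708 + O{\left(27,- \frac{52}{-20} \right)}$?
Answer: $\frac{353647}{75} \approx 4715.3$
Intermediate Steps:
$O{\left(Y,G \right)} = 3 + \frac{-67 + G}{-42 + Y}$ ($O{\left(Y,G \right)} = 3 + \frac{G - 67}{Y - 42} = 3 + \frac{-67 + G}{-42 + Y}$)
$4708 + O{\left(27,- \frac{52}{-20} \right)} = 4708 + \frac{-193 - \frac{52}{-20} + 3 \cdot 27}{-42 + 27} = 4708 + \frac{-193 - - \frac{13}{5} + 81}{-15} = 4708 - \frac{-193 + \frac{13}{5} + 81}{15} = 4708 - - \frac{547}{75} = 4708 + \frac{547}{75} = \frac{353647}{75}$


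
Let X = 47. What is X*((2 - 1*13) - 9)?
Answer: -940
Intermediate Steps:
X*((2 - 1*13) - 9) = 47*((2 - 1*13) - 9) = 47*((2 - 13) - 9) = 47*(-11 - 9) = 47*(-20) = -940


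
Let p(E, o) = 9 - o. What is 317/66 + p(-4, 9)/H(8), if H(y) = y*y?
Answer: 317/66 ≈ 4.8030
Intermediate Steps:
H(y) = y**2
317/66 + p(-4, 9)/H(8) = 317/66 + (9 - 1*9)/(8**2) = 317*(1/66) + (9 - 9)/64 = 317/66 + 0*(1/64) = 317/66 + 0 = 317/66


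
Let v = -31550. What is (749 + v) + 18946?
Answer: -11855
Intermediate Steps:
(749 + v) + 18946 = (749 - 31550) + 18946 = -30801 + 18946 = -11855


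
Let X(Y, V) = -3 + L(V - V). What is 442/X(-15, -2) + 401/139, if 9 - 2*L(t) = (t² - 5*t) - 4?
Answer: 125683/973 ≈ 129.17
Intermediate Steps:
L(t) = 13/2 - t²/2 + 5*t/2 (L(t) = 9/2 - ((t² - 5*t) - 4)/2 = 9/2 - (-4 + t² - 5*t)/2 = 9/2 + (2 - t²/2 + 5*t/2) = 13/2 - t²/2 + 5*t/2)
X(Y, V) = 7/2 (X(Y, V) = -3 + (13/2 - (V - V)²/2 + 5*(V - V)/2) = -3 + (13/2 - ½*0² + (5/2)*0) = -3 + (13/2 - ½*0 + 0) = -3 + (13/2 + 0 + 0) = -3 + 13/2 = 7/2)
442/X(-15, -2) + 401/139 = 442/(7/2) + 401/139 = 442*(2/7) + 401*(1/139) = 884/7 + 401/139 = 125683/973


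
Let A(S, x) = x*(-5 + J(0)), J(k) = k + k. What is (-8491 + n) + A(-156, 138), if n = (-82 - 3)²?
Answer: -1956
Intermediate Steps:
J(k) = 2*k
A(S, x) = -5*x (A(S, x) = x*(-5 + 2*0) = x*(-5 + 0) = x*(-5) = -5*x)
n = 7225 (n = (-85)² = 7225)
(-8491 + n) + A(-156, 138) = (-8491 + 7225) - 5*138 = -1266 - 690 = -1956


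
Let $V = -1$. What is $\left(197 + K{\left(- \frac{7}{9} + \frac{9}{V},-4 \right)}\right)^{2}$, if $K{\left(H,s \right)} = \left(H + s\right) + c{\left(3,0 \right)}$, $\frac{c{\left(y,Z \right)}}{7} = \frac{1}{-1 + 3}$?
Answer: $\frac{11296321}{324} \approx 34865.0$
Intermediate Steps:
$c{\left(y,Z \right)} = \frac{7}{2}$ ($c{\left(y,Z \right)} = \frac{7}{-1 + 3} = \frac{7}{2}$)
$K{\left(H,s \right)} = \frac{7}{2} + H + s$ ($K{\left(H,s \right)} = \left(H + s\right) + \frac{7}{2} = \frac{7}{2} + H + s$)
$\left(197 + K{\left(- \frac{7}{9} + \frac{9}{V},-4 \right)}\right)^{2} = \left(197 + \left(\frac{7}{2} + \left(- \frac{7}{9} + \frac{9}{-1}\right) - 4\right)\right)^{2} = \left(197 + \left(\frac{7}{2} + \left(\left(-7\right) \frac{1}{9} + 9 \left(-1\right)\right) - 4\right)\right)^{2} = \left(197 - \frac{185}{18}\right)^{2} = \left(\frac{3361}{18}\right)^{2} = \frac{11296321}{324}$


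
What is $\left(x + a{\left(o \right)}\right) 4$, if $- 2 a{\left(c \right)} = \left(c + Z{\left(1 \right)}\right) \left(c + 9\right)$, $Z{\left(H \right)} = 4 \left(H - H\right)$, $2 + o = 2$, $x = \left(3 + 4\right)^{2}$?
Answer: $196$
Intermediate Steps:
$x = 49$ ($x = 7^{2} = 49$)
$o = 0$ ($o = -2 + 2 = 0$)
$Z{\left(H \right)} = 0$ ($Z{\left(H \right)} = 4 \cdot 0 = 0$)
$a{\left(c \right)} = - \frac{c \left(9 + c\right)}{2}$ ($a{\left(c \right)} = - \frac{\left(c + 0\right) \left(c + 9\right)}{2} = - \frac{c \left(9 + c\right)}{2}$)
$\left(x + a{\left(o \right)}\right) 4 = \left(49 + \frac{1}{2} \cdot 0 \left(-9 - 0\right)\right) 4 = \left(49 + \frac{1}{2} \cdot 0 \left(-9 + 0\right)\right) 4 = \left(49 + \frac{1}{2} \cdot 0 \left(-9\right)\right) 4 = \left(49 + 0\right) 4 = 49 \cdot 4 = 196$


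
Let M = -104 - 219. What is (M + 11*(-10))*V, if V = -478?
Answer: 206974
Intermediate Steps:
M = -323
(M + 11*(-10))*V = (-323 + 11*(-10))*(-478) = (-323 - 110)*(-478) = -433*(-478) = 206974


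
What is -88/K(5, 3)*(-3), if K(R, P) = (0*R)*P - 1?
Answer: -264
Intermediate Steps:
K(R, P) = -1 (K(R, P) = 0*P - 1 = 0 - 1 = -1)
-88/K(5, 3)*(-3) = -88/(-1)*(-3) = -88*(-1)*(-3) = -11*(-8)*(-3) = 88*(-3) = -264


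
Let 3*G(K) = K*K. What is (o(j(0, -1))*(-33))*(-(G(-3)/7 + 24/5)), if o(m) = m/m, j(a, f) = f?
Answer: 6039/35 ≈ 172.54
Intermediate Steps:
G(K) = K**2/3 (G(K) = (K*K)/3 = K**2/3)
o(m) = 1
(o(j(0, -1))*(-33))*(-(G(-3)/7 + 24/5)) = (1*(-33))*(-(((1/3)*(-3)**2)/7 + 24/5)) = -(-33)*(((1/3)*9)*(1/7) + 24*(1/5)) = -(-33)*(3*(1/7) + 24/5) = -(-33)*(3/7 + 24/5) = -(-33)*183/35 = -33*(-183/35) = 6039/35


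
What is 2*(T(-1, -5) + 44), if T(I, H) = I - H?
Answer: 96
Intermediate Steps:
2*(T(-1, -5) + 44) = 2*((-1 - 1*(-5)) + 44) = 2*((-1 + 5) + 44) = 2*(4 + 44) = 2*48 = 96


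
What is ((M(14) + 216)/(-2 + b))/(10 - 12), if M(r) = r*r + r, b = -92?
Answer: 213/94 ≈ 2.2660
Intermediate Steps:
M(r) = r + r**2 (M(r) = r**2 + r = r + r**2)
((M(14) + 216)/(-2 + b))/(10 - 12) = ((14*(1 + 14) + 216)/(-2 - 92))/(10 - 12) = ((14*15 + 216)/(-94))/(-2) = ((210 + 216)*(-1/94))*(-1/2) = (426*(-1/94))*(-1/2) = -213/47*(-1/2) = 213/94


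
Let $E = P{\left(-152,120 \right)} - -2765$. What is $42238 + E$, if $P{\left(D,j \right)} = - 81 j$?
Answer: $35283$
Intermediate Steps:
$E = -6955$ ($E = \left(-81\right) 120 - -2765 = -9720 + 2765 = -6955$)
$42238 + E = 42238 - 6955 = 35283$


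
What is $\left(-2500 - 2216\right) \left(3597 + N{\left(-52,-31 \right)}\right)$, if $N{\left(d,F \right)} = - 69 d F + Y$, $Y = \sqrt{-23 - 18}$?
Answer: $507587796 - 4716 i \sqrt{41} \approx 5.0759 \cdot 10^{8} - 30197.0 i$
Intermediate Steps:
$Y = i \sqrt{41}$ ($Y = \sqrt{-41} = i \sqrt{41} \approx 6.4031 i$)
$N{\left(d,F \right)} = i \sqrt{41} - 69 F d$ ($N{\left(d,F \right)} = - 69 d F + i \sqrt{41} = - 69 F d + i \sqrt{41} = i \sqrt{41} - 69 F d$)
$\left(-2500 - 2216\right) \left(3597 + N{\left(-52,-31 \right)}\right) = \left(-2500 - 2216\right) \left(3597 + \left(i \sqrt{41} - \left(-2139\right) \left(-52\right)\right)\right) = - 4716 \left(3597 - \left(111228 - i \sqrt{41}\right)\right) = - 4716 \left(-107631 + i \sqrt{41}\right) = 507587796 - 4716 i \sqrt{41}$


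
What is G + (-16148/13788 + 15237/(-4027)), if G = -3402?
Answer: -47292175676/13881069 ≈ -3407.0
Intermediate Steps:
G + (-16148/13788 + 15237/(-4027)) = -3402 + (-16148/13788 + 15237/(-4027)) = -3402 + (-16148*1/13788 + 15237*(-1/4027)) = -3402 + (-4037/3447 - 15237/4027) = -3402 - 68778938/13881069 = -47292175676/13881069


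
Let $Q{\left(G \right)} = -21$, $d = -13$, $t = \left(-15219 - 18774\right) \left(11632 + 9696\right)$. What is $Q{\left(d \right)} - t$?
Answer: $725002683$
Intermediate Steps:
$t = -725002704$ ($t = \left(-33993\right) 21328 = -725002704$)
$Q{\left(d \right)} - t = -21 - -725002704 = -21 + 725002704 = 725002683$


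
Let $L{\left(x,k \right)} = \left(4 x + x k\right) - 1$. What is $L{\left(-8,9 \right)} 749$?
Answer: $-78645$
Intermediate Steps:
$L{\left(x,k \right)} = -1 + 4 x + k x$ ($L{\left(x,k \right)} = \left(4 x + k x\right) - 1 = -1 + 4 x + k x$)
$L{\left(-8,9 \right)} 749 = \left(-1 + 4 \left(-8\right) + 9 \left(-8\right)\right) 749 = \left(-1 - 32 - 72\right) 749 = \left(-105\right) 749 = -78645$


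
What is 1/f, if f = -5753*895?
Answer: -1/5148935 ≈ -1.9421e-7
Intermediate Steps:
f = -5148935 (f = -1*5148935 = -5148935)
1/f = 1/(-5148935) = -1/5148935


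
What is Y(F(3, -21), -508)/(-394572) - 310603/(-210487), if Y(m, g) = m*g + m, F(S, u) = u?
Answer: 40104730609/27684092188 ≈ 1.4487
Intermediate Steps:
Y(m, g) = m + g*m (Y(m, g) = g*m + m = m + g*m)
Y(F(3, -21), -508)/(-394572) - 310603/(-210487) = -21*(1 - 508)/(-394572) - 310603/(-210487) = -21*(-507)*(-1/394572) - 310603*(-1/210487) = 10647*(-1/394572) + 310603/210487 = -3549/131524 + 310603/210487 = 40104730609/27684092188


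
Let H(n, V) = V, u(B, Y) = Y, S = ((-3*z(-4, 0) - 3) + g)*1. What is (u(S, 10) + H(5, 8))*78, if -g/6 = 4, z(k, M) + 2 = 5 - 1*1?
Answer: 1404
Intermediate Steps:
z(k, M) = 2 (z(k, M) = -2 + (5 - 1*1) = -2 + (5 - 1) = -2 + 4 = 2)
g = -24 (g = -6*4 = -24)
S = -33 (S = ((-3*2 - 3) - 24)*1 = ((-6 - 3) - 24)*1 = (-9 - 24)*1 = -33*1 = -33)
(u(S, 10) + H(5, 8))*78 = (10 + 8)*78 = 18*78 = 1404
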